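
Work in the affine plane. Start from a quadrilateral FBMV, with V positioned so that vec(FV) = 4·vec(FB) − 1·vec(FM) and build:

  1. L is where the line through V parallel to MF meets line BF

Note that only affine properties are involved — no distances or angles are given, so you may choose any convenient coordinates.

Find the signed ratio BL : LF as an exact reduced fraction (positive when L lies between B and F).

BL:LF = -3/4

Work in coordinates with F = (0, 0), B = (1, 0), M = (0, 1), V = (4, -1).
1. L is where the line through V parallel to MF meets line BF ⇒ L = (4, 0)
L = B + t·(F−B) with t = -3, so BL:LF = t:(1−t) = -3:4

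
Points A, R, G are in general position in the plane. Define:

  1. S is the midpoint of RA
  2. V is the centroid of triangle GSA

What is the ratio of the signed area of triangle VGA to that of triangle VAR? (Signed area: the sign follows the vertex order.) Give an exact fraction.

Choose coordinates A = (0, 0), R = (1, 0), G = (0, 1).
1. S is the midpoint of RA ⇒ S = (1/2, 0)
2. V is the centroid of triangle GSA ⇒ V = (1/6, 1/3)
2·[VGA] = 1/6, 2·[VAR] = 1/3
[VGA]:[VAR] = 1/6:1/3 = 1/2

[VGA]:[VAR] = 1/2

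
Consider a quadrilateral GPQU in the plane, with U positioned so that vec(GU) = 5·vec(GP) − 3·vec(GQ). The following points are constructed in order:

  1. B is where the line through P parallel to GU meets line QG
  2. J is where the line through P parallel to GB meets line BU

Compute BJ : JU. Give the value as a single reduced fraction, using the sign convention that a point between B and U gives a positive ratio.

Assign G = (0, 0), P = (1, 0), Q = (0, 1), U = (5, -3) — the answer is frame-independent, so this choice is without loss of generality.
1. B is where the line through P parallel to GU meets line QG ⇒ B = (0, 3/5)
2. J is where the line through P parallel to GB meets line BU ⇒ J = (1, -3/25)
J = B + t·(U−B) with t = 1/5, so BJ:JU = t:(1−t) = 1/5:4/5

BJ:JU = 1/4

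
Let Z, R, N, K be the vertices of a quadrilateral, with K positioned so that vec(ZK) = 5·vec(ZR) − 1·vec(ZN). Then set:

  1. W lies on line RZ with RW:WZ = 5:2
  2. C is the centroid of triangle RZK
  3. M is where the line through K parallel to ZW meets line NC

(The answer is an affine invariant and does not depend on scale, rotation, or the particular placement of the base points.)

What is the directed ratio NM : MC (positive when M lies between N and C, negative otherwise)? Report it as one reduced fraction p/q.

NM:MC = -3

Choose coordinates Z = (0, 0), R = (1, 0), N = (0, 1), K = (5, -1).
1. W lies on line RZ with RW:WZ = 5:2 ⇒ W = (2/7, 0)
2. C is the centroid of triangle RZK ⇒ C = (2, -1/3)
3. M is where the line through K parallel to ZW meets line NC ⇒ M = (3, -1)
M = N + t·(C−N) with t = 3/2, so NM:MC = t:(1−t) = 3/2:-1/2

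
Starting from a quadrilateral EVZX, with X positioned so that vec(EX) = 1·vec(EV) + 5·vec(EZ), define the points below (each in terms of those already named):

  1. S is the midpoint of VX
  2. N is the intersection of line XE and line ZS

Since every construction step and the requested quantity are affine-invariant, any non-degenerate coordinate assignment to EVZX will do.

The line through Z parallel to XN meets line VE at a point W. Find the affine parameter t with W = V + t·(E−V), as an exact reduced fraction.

Assign E = (0, 0), V = (1, 0), Z = (0, 1), X = (1, 5) — the answer is frame-independent, so this choice is without loss of generality.
1. S is the midpoint of VX ⇒ S = (1, 5/2)
2. N is the intersection of line XE and line ZS ⇒ N = (2/7, 10/7)
through Z parallel to XN: direction (-5/7, -25/7); meets VE at W = (-1/5, 0)
W = V + t·(E−V) with t = 6/5

t = 6/5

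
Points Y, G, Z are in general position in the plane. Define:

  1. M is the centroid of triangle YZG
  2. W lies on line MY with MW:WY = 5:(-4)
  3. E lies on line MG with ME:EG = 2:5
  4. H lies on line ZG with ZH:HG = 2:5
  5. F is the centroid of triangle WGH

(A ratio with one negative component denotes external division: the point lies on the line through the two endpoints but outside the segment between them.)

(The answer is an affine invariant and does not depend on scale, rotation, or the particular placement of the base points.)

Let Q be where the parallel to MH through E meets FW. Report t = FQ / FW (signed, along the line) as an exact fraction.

t = -20/49

Assign Y = (0, 0), G = (1, 0), Z = (0, 1) — the answer is frame-independent, so this choice is without loss of generality.
1. M is the centroid of triangle YZG ⇒ M = (1/3, 1/3)
2. W lies on line MY with MW:WY = 5:(-4) ⇒ W = (-4/3, -4/3)
3. E lies on line MG with ME:EG = 2:5 ⇒ E = (11/21, 5/21)
4. H lies on line ZG with ZH:HG = 2:5 ⇒ H = (2/7, 5/7)
5. F is the centroid of triangle WGH ⇒ F = (-1/63, -13/63)
through E parallel to MH: direction (-1/21, 8/21); meets FW at Q = (179/343, 87/343)
Q = F + t·(W−F) with t = -20/49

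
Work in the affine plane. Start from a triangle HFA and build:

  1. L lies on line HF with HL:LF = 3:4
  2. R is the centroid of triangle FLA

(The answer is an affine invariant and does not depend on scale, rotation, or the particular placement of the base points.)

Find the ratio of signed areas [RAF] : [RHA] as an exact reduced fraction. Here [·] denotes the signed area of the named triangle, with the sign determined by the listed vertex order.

[RAF]:[RHA] = 2/5

Work in coordinates with H = (0, 0), F = (1, 0), A = (0, 1).
1. L lies on line HF with HL:LF = 3:4 ⇒ L = (3/7, 0)
2. R is the centroid of triangle FLA ⇒ R = (10/21, 1/3)
2·[RAF] = -4/21, 2·[RHA] = -10/21
[RAF]:[RHA] = -4/21:-10/21 = 2/5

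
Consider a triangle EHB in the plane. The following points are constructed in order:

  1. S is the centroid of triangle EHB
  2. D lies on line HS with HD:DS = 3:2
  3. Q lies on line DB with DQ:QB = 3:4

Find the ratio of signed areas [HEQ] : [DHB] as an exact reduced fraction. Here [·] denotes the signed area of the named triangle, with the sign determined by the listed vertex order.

Choose coordinates E = (0, 0), H = (1, 0), B = (0, 1).
1. S is the centroid of triangle EHB ⇒ S = (1/3, 1/3)
2. D lies on line HS with HD:DS = 3:2 ⇒ D = (3/5, 1/5)
3. Q lies on line DB with DQ:QB = 3:4 ⇒ Q = (12/35, 19/35)
2·[HEQ] = -19/35, 2·[DHB] = 1/5
[HEQ]:[DHB] = -19/35:1/5 = -19/7

[HEQ]:[DHB] = -19/7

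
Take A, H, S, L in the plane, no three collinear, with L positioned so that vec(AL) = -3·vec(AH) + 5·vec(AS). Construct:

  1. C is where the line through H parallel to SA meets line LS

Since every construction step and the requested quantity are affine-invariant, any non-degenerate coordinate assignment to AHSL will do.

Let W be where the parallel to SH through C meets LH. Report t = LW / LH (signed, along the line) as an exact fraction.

Choose coordinates A = (0, 0), H = (1, 0), S = (0, 1), L = (-3, 5).
1. C is where the line through H parallel to SA meets line LS ⇒ C = (1, -1/3)
through C parallel to SH: direction (1, -1); meets LH at W = (7/3, -5/3)
W = L + t·(H−L) with t = 4/3

t = 4/3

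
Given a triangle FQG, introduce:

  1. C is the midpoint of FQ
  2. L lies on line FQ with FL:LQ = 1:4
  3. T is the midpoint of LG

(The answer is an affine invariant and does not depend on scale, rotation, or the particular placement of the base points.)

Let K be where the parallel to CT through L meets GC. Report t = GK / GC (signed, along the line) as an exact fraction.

Assign F = (0, 0), Q = (1, 0), G = (0, 1) — the answer is frame-independent, so this choice is without loss of generality.
1. C is the midpoint of FQ ⇒ C = (1/2, 0)
2. L lies on line FQ with FL:LQ = 1:4 ⇒ L = (1/5, 0)
3. T is the midpoint of LG ⇒ T = (1/10, 1/2)
through L parallel to CT: direction (-2/5, 1/2); meets GC at K = (1, -1)
K = G + t·(C−G) with t = 2

t = 2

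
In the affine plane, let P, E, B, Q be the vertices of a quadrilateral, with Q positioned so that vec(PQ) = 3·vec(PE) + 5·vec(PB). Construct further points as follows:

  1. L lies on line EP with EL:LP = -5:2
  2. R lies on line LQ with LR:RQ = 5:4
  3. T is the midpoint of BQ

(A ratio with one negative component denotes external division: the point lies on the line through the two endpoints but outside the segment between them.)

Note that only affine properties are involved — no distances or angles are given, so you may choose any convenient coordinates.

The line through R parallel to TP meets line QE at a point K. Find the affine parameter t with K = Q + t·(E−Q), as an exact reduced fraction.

t = -28/27

Set P = (0, 0), E = (1, 0), B = (0, 1), Q = (3, 5); any affine frame gives the same invariant.
1. L lies on line EP with EL:LP = -5:2 ⇒ L = (-2/3, 0)
2. R lies on line LQ with LR:RQ = 5:4 ⇒ R = (37/27, 25/9)
3. T is the midpoint of BQ ⇒ T = (3/2, 3)
through R parallel to TP: direction (-3/2, -3); meets QE at K = (137/27, 275/27)
K = Q + t·(E−Q) with t = -28/27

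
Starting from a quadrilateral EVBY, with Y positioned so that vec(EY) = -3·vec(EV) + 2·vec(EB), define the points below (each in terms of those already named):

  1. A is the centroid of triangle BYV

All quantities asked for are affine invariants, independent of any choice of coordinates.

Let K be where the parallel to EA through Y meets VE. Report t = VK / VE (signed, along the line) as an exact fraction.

Assign E = (0, 0), V = (1, 0), B = (0, 1), Y = (-3, 2) — the answer is frame-independent, so this choice is without loss of generality.
1. A is the centroid of triangle BYV ⇒ A = (-2/3, 1)
through Y parallel to EA: direction (-2/3, 1); meets VE at K = (-5/3, 0)
K = V + t·(E−V) with t = 8/3

t = 8/3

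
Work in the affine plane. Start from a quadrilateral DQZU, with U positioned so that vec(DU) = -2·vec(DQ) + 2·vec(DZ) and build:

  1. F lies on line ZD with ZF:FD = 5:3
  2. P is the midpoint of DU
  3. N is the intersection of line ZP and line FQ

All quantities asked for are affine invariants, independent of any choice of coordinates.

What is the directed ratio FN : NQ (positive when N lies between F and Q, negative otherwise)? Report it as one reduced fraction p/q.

FN:NQ = -5/8

Set D = (0, 0), Q = (1, 0), Z = (0, 1), U = (-2, 2); any affine frame gives the same invariant.
1. F lies on line ZD with ZF:FD = 5:3 ⇒ F = (0, 3/8)
2. P is the midpoint of DU ⇒ P = (-1, 1)
3. N is the intersection of line ZP and line FQ ⇒ N = (-5/3, 1)
N = F + t·(Q−F) with t = -5/3, so FN:NQ = t:(1−t) = -5/3:8/3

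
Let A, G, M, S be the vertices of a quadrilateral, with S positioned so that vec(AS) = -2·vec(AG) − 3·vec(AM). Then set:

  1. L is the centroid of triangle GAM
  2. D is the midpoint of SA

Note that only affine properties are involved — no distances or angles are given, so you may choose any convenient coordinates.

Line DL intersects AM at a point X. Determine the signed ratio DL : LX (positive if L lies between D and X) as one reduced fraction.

Choose coordinates A = (0, 0), G = (1, 0), M = (0, 1), S = (-2, -3).
1. L is the centroid of triangle GAM ⇒ L = (1/3, 1/3)
2. D is the midpoint of SA ⇒ D = (-1, -3/2)
line DL meets AM at X = (0, -1/8)
L = D + t·(X−D) with t = 4/3, so DL:LX = 4/3:-1/3

DL:LX = -4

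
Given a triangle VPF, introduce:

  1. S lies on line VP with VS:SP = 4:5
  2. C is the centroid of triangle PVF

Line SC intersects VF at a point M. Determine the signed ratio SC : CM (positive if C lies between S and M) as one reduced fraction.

Choose coordinates V = (0, 0), P = (1, 0), F = (0, 1).
1. S lies on line VP with VS:SP = 4:5 ⇒ S = (4/9, 0)
2. C is the centroid of triangle PVF ⇒ C = (1/3, 1/3)
line SC meets VF at M = (0, 4/3)
C = S + t·(M−S) with t = 1/4, so SC:CM = 1/4:3/4

SC:CM = 1/3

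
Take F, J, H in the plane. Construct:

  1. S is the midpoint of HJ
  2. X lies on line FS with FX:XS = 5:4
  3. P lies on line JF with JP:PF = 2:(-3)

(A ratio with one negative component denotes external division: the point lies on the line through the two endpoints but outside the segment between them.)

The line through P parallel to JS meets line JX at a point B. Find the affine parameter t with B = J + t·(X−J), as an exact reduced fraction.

t = -9/2

Set F = (0, 0), J = (1, 0), H = (0, 1); any affine frame gives the same invariant.
1. S is the midpoint of HJ ⇒ S = (1/2, 1/2)
2. X lies on line FS with FX:XS = 5:4 ⇒ X = (5/18, 5/18)
3. P lies on line JF with JP:PF = 2:(-3) ⇒ P = (3, 0)
through P parallel to JS: direction (-1/2, 1/2); meets JX at B = (17/4, -5/4)
B = J + t·(X−J) with t = -9/2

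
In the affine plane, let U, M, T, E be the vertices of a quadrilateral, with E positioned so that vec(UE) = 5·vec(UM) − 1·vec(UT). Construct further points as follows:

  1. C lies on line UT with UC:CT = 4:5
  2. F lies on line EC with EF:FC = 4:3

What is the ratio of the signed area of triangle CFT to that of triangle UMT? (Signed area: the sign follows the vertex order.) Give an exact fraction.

[CFT]:[UMT] = 25/21

Set U = (0, 0), M = (1, 0), T = (0, 1), E = (5, -1); any affine frame gives the same invariant.
1. C lies on line UT with UC:CT = 4:5 ⇒ C = (0, 4/9)
2. F lies on line EC with EF:FC = 4:3 ⇒ F = (15/7, -11/63)
2·[CFT] = 25/21, 2·[UMT] = 1
[CFT]:[UMT] = 25/21:1 = 25/21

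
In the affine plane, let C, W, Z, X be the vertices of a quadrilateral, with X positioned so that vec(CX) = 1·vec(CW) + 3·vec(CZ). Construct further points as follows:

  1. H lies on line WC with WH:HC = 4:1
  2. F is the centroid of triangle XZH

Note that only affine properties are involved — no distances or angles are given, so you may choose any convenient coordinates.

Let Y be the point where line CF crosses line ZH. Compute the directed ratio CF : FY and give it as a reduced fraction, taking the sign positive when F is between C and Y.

CF:FY = -10/7

Work in coordinates with C = (0, 0), W = (1, 0), Z = (0, 1), X = (1, 3).
1. H lies on line WC with WH:HC = 4:1 ⇒ H = (1/5, 0)
2. F is the centroid of triangle XZH ⇒ F = (2/5, 4/3)
line CF meets ZH at Y = (3/25, 2/5)
F = C + t·(Y−C) with t = 10/3, so CF:FY = 10/3:-7/3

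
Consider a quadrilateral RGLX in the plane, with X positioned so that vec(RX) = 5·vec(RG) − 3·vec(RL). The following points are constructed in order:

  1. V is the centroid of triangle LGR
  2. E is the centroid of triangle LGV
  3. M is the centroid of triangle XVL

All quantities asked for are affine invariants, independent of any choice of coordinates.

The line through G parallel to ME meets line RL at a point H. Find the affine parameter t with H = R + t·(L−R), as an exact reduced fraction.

Choose coordinates R = (0, 0), G = (1, 0), L = (0, 1), X = (5, -3).
1. V is the centroid of triangle LGR ⇒ V = (1/3, 1/3)
2. E is the centroid of triangle LGV ⇒ E = (4/9, 4/9)
3. M is the centroid of triangle XVL ⇒ M = (16/9, -5/9)
through G parallel to ME: direction (-4/3, 1); meets RL at H = (0, 3/4)
H = R + t·(L−R) with t = 3/4

t = 3/4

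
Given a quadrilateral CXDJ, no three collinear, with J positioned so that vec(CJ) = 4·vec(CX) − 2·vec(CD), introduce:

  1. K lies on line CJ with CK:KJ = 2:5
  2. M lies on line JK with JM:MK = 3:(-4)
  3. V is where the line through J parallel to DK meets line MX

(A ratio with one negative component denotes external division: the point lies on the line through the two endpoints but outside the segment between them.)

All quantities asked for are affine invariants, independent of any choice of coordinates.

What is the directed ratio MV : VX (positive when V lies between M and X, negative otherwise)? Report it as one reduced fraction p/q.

MV:VX = 60/17

Set C = (0, 0), X = (1, 0), D = (0, 1), J = (4, -2); any affine frame gives the same invariant.
1. K lies on line CJ with CK:KJ = 2:5 ⇒ K = (8/7, -4/7)
2. M lies on line JK with JM:MK = 3:(-4) ⇒ M = (88/7, -44/7)
3. V is where the line through J parallel to DK meets line MX ⇒ V = (1916/539, -68/49)
V = M + t·(X−M) with t = 60/77, so MV:VX = t:(1−t) = 60/77:17/77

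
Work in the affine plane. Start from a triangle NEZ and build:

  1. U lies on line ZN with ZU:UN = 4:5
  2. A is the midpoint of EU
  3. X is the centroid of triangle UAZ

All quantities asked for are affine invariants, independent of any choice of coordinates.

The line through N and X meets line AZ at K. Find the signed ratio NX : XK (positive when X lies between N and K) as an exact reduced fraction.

Work in coordinates with N = (0, 0), E = (1, 0), Z = (0, 1).
1. U lies on line ZN with ZU:UN = 4:5 ⇒ U = (0, 5/9)
2. A is the midpoint of EU ⇒ A = (1/2, 5/18)
3. X is the centroid of triangle UAZ ⇒ X = (1/6, 11/18)
line NX meets AZ at K = (9/46, 33/46)
X = N + t·(K−N) with t = 23/27, so NX:XK = 23/27:4/27

NX:XK = 23/4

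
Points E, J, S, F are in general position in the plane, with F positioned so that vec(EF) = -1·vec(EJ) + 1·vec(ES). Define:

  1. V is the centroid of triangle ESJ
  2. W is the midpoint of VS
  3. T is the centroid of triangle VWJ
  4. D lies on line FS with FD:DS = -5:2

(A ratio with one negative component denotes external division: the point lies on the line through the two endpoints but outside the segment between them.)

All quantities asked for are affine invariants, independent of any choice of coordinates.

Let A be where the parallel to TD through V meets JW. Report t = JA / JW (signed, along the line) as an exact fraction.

Assign E = (0, 0), J = (1, 0), S = (0, 1), F = (-1, 1) — the answer is frame-independent, so this choice is without loss of generality.
1. V is the centroid of triangle ESJ ⇒ V = (1/3, 1/3)
2. W is the midpoint of VS ⇒ W = (1/6, 2/3)
3. T is the centroid of triangle VWJ ⇒ T = (1/2, 1/3)
4. D lies on line FS with FD:DS = -5:2 ⇒ D = (2/3, 1)
through V parallel to TD: direction (1/6, 2/3); meets JW at A = (3/8, 1/2)
A = J + t·(W−J) with t = 3/4

t = 3/4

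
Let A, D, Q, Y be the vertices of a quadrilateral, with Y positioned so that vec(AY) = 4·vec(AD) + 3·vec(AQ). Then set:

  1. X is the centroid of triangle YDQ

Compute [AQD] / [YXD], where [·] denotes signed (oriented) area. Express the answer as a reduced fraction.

[AQD]:[YXD] = -1/2

Choose coordinates A = (0, 0), D = (1, 0), Q = (0, 1), Y = (4, 3).
1. X is the centroid of triangle YDQ ⇒ X = (5/3, 4/3)
2·[AQD] = -1, 2·[YXD] = 2
[AQD]:[YXD] = -1:2 = -1/2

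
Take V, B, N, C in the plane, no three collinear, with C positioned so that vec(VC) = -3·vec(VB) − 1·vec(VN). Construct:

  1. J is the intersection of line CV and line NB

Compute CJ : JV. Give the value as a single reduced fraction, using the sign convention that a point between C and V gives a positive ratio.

CJ:JV = -5

Choose coordinates V = (0, 0), B = (1, 0), N = (0, 1), C = (-3, -1).
1. J is the intersection of line CV and line NB ⇒ J = (3/4, 1/4)
J = C + t·(V−C) with t = 5/4, so CJ:JV = t:(1−t) = 5/4:-1/4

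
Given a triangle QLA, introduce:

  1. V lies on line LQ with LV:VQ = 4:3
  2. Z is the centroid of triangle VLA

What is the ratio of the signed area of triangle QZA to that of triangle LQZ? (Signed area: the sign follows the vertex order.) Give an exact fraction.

Set Q = (0, 0), L = (1, 0), A = (0, 1); any affine frame gives the same invariant.
1. V lies on line LQ with LV:VQ = 4:3 ⇒ V = (3/7, 0)
2. Z is the centroid of triangle VLA ⇒ Z = (10/21, 1/3)
2·[QZA] = 10/21, 2·[LQZ] = -1/3
[QZA]:[LQZ] = 10/21:-1/3 = -10/7

[QZA]:[LQZ] = -10/7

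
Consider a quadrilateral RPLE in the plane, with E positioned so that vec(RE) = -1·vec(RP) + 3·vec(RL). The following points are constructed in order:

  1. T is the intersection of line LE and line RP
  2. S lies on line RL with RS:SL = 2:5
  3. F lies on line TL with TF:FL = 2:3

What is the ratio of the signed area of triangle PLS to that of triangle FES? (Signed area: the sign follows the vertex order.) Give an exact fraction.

[PLS]:[FES] = 10/13

Choose coordinates R = (0, 0), P = (1, 0), L = (0, 1), E = (-1, 3).
1. T is the intersection of line LE and line RP ⇒ T = (1/2, 0)
2. S lies on line RL with RS:SL = 2:5 ⇒ S = (0, 2/7)
3. F lies on line TL with TF:FL = 2:3 ⇒ F = (3/10, 2/5)
2·[PLS] = 5/7, 2·[FES] = 13/14
[PLS]:[FES] = 5/7:13/14 = 10/13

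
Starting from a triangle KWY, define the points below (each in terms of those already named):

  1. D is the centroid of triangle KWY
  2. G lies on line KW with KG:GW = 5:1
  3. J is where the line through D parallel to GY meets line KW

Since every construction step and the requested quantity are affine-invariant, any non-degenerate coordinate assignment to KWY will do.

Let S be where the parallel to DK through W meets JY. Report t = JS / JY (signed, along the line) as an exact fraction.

t = -7/29

Work in coordinates with K = (0, 0), W = (1, 0), Y = (0, 1).
1. D is the centroid of triangle KWY ⇒ D = (1/3, 1/3)
2. G lies on line KW with KG:GW = 5:1 ⇒ G = (5/6, 0)
3. J is where the line through D parallel to GY meets line KW ⇒ J = (11/18, 0)
through W parallel to DK: direction (-1/3, -1/3); meets JY at S = (22/29, -7/29)
S = J + t·(Y−J) with t = -7/29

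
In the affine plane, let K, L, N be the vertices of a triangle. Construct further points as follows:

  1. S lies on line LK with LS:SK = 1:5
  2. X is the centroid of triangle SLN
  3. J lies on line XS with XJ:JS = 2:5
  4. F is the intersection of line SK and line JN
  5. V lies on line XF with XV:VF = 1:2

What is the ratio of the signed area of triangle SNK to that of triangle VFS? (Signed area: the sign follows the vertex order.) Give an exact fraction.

Work in coordinates with K = (0, 0), L = (1, 0), N = (0, 1).
1. S lies on line LK with LS:SK = 1:5 ⇒ S = (5/6, 0)
2. X is the centroid of triangle SLN ⇒ X = (11/18, 1/3)
3. J lies on line XS with XJ:JS = 2:5 ⇒ J = (85/126, 5/21)
4. F is the intersection of line SK and line JN ⇒ F = (85/96, 0)
5. V lies on line XF with XV:VF = 1:2 ⇒ V = (607/864, 2/9)
2·[SNK] = 5/6, 2·[VFS] = -5/432
[SNK]:[VFS] = 5/6:-5/432 = -72

[SNK]:[VFS] = -72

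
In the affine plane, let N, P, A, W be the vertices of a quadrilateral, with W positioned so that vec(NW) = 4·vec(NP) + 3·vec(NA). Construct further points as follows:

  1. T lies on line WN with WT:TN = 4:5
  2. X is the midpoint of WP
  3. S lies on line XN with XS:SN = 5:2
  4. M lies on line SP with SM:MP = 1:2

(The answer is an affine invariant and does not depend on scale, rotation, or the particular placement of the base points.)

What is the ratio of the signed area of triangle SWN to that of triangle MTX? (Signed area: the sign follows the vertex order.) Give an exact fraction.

Set N = (0, 0), P = (1, 0), A = (0, 1), W = (4, 3); any affine frame gives the same invariant.
1. T lies on line WN with WT:TN = 4:5 ⇒ T = (20/9, 5/3)
2. X is the midpoint of WP ⇒ X = (5/2, 3/2)
3. S lies on line XN with XS:SN = 5:2 ⇒ S = (5/7, 3/7)
4. M lies on line SP with SM:MP = 1:2 ⇒ M = (17/21, 2/7)
2·[SWN] = 3/7, 2·[MTX] = -13/21
[SWN]:[MTX] = 3/7:-13/21 = -9/13

[SWN]:[MTX] = -9/13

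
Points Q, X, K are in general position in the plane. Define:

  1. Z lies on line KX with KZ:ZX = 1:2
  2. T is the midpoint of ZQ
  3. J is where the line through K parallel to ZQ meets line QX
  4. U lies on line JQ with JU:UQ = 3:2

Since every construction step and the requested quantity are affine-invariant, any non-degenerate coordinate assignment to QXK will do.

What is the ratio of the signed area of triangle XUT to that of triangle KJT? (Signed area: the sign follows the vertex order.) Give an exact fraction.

Work in coordinates with Q = (0, 0), X = (1, 0), K = (0, 1).
1. Z lies on line KX with KZ:ZX = 1:2 ⇒ Z = (1/3, 2/3)
2. T is the midpoint of ZQ ⇒ T = (1/6, 1/3)
3. J is where the line through K parallel to ZQ meets line QX ⇒ J = (-1/2, 0)
4. U lies on line JQ with JU:UQ = 3:2 ⇒ U = (-1/5, 0)
2·[XUT] = -2/5, 2·[KJT] = 1/2
[XUT]:[KJT] = -2/5:1/2 = -4/5

[XUT]:[KJT] = -4/5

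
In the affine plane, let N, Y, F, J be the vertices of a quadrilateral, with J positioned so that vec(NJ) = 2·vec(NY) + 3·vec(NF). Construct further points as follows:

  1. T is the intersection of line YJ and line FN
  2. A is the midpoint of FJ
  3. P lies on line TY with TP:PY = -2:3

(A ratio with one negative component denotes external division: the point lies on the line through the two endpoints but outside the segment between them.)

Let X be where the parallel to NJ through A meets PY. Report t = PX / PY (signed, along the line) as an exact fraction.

t = 13/9

Set N = (0, 0), Y = (1, 0), F = (0, 1), J = (2, 3); any affine frame gives the same invariant.
1. T is the intersection of line YJ and line FN ⇒ T = (0, -3)
2. A is the midpoint of FJ ⇒ A = (1, 2)
3. P lies on line TY with TP:PY = -2:3 ⇒ P = (-2, -9)
through A parallel to NJ: direction (2, 3); meets PY at X = (7/3, 4)
X = P + t·(Y−P) with t = 13/9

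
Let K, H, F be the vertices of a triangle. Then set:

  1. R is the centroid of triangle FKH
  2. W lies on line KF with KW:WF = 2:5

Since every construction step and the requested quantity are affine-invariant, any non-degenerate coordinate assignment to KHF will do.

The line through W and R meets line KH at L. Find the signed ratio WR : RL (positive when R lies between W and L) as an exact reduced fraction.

WR:RL = -1/7

Set K = (0, 0), H = (1, 0), F = (0, 1); any affine frame gives the same invariant.
1. R is the centroid of triangle FKH ⇒ R = (1/3, 1/3)
2. W lies on line KF with KW:WF = 2:5 ⇒ W = (0, 2/7)
line WR meets KH at L = (-2, 0)
R = W + t·(L−W) with t = -1/6, so WR:RL = -1/6:7/6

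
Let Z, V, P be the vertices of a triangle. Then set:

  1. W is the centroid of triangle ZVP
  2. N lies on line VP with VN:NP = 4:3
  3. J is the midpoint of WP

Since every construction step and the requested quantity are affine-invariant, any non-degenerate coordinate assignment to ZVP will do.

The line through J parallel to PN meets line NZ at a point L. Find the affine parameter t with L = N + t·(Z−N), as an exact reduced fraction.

t = 1/6

Work in coordinates with Z = (0, 0), V = (1, 0), P = (0, 1).
1. W is the centroid of triangle ZVP ⇒ W = (1/3, 1/3)
2. N lies on line VP with VN:NP = 4:3 ⇒ N = (3/7, 4/7)
3. J is the midpoint of WP ⇒ J = (1/6, 2/3)
through J parallel to PN: direction (3/7, -3/7); meets NZ at L = (5/14, 10/21)
L = N + t·(Z−N) with t = 1/6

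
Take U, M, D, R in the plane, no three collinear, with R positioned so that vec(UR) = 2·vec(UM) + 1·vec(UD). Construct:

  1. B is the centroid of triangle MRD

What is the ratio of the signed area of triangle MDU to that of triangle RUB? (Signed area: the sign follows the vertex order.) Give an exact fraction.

[MDU]:[RUB] = -3

Assign U = (0, 0), M = (1, 0), D = (0, 1), R = (2, 1) — the answer is frame-independent, so this choice is without loss of generality.
1. B is the centroid of triangle MRD ⇒ B = (1, 2/3)
2·[MDU] = 1, 2·[RUB] = -1/3
[MDU]:[RUB] = 1:-1/3 = -3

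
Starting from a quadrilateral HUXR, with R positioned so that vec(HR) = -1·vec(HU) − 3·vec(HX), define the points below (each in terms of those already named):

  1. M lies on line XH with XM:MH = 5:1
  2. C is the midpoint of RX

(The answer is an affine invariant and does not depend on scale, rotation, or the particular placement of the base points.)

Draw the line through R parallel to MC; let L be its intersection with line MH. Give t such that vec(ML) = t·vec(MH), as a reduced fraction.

t = 5

Assign H = (0, 0), U = (1, 0), X = (0, 1), R = (-1, -3) — the answer is frame-independent, so this choice is without loss of generality.
1. M lies on line XH with XM:MH = 5:1 ⇒ M = (0, 1/6)
2. C is the midpoint of RX ⇒ C = (-1/2, -1)
through R parallel to MC: direction (-1/2, -7/6); meets MH at L = (0, -2/3)
L = M + t·(H−M) with t = 5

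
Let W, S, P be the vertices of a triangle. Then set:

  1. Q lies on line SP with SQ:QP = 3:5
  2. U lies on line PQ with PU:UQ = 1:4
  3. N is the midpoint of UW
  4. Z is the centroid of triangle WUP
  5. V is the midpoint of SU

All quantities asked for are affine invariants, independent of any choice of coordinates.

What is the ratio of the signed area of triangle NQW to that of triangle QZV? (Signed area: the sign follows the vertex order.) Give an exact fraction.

Choose coordinates W = (0, 0), S = (1, 0), P = (0, 1).
1. Q lies on line SP with SQ:QP = 3:5 ⇒ Q = (5/8, 3/8)
2. U lies on line PQ with PU:UQ = 1:4 ⇒ U = (1/8, 7/8)
3. N is the midpoint of UW ⇒ N = (1/16, 7/16)
4. Z is the centroid of triangle WUP ⇒ Z = (1/24, 5/8)
5. V is the midpoint of SU ⇒ V = (9/16, 7/16)
2·[NQW] = -1/4, 2·[QZV] = -1/48
[NQW]:[QZV] = -1/4:-1/48 = 12

[NQW]:[QZV] = 12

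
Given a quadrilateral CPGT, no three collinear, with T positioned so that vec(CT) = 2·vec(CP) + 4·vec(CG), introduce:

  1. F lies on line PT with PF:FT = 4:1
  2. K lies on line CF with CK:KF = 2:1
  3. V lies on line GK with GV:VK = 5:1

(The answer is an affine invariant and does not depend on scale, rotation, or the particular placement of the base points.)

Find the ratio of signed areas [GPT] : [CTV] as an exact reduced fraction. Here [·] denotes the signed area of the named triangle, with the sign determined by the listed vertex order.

Choose coordinates C = (0, 0), P = (1, 0), G = (0, 1), T = (2, 4).
1. F lies on line PT with PF:FT = 4:1 ⇒ F = (9/5, 16/5)
2. K lies on line CF with CK:KF = 2:1 ⇒ K = (6/5, 32/15)
3. V lies on line GK with GV:VK = 5:1 ⇒ V = (1, 35/18)
2·[GPT] = 5, 2·[CTV] = -1/9
[GPT]:[CTV] = 5:-1/9 = -45

[GPT]:[CTV] = -45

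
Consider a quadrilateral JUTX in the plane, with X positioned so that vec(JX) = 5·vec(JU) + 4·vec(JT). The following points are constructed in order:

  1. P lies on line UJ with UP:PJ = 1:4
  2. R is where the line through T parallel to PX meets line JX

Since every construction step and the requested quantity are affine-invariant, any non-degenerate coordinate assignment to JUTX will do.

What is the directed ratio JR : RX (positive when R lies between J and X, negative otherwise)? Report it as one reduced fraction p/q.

JR:RX = -21/37

Work in coordinates with J = (0, 0), U = (1, 0), T = (0, 1), X = (5, 4).
1. P lies on line UJ with UP:PJ = 1:4 ⇒ P = (4/5, 0)
2. R is where the line through T parallel to PX meets line JX ⇒ R = (-105/16, -21/4)
R = J + t·(X−J) with t = -21/16, so JR:RX = t:(1−t) = -21/16:37/16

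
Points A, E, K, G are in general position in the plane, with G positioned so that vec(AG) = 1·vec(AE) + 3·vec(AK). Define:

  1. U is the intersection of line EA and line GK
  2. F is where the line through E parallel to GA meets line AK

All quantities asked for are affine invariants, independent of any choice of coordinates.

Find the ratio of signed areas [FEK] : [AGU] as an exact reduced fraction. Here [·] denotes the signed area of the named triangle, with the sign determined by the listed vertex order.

Work in coordinates with A = (0, 0), E = (1, 0), K = (0, 1), G = (1, 3).
1. U is the intersection of line EA and line GK ⇒ U = (-1/2, 0)
2. F is where the line through E parallel to GA meets line AK ⇒ F = (0, -3)
2·[FEK] = 4, 2·[AGU] = 3/2
[FEK]:[AGU] = 4:3/2 = 8/3

[FEK]:[AGU] = 8/3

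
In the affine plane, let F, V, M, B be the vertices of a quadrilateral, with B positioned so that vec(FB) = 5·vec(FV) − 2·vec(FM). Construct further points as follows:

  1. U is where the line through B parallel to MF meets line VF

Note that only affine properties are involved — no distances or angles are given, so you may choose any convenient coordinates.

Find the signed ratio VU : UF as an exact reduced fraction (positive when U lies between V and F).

VU:UF = -4/5

Work in coordinates with F = (0, 0), V = (1, 0), M = (0, 1), B = (5, -2).
1. U is where the line through B parallel to MF meets line VF ⇒ U = (5, 0)
U = V + t·(F−V) with t = -4, so VU:UF = t:(1−t) = -4:5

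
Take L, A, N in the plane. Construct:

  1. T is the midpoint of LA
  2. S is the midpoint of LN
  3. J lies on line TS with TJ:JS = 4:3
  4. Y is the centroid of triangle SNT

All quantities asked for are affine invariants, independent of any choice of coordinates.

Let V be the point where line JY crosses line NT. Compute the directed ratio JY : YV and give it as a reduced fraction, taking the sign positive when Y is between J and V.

Work in coordinates with L = (0, 0), A = (1, 0), N = (0, 1).
1. T is the midpoint of LA ⇒ T = (1/2, 0)
2. S is the midpoint of LN ⇒ S = (0, 1/2)
3. J lies on line TS with TJ:JS = 4:3 ⇒ J = (3/14, 2/7)
4. Y is the centroid of triangle SNT ⇒ Y = (1/6, 1/2)
line JY meets NT at V = (1/10, 4/5)
Y = J + t·(V−J) with t = 5/12, so JY:YV = 5/12:7/12

JY:YV = 5/7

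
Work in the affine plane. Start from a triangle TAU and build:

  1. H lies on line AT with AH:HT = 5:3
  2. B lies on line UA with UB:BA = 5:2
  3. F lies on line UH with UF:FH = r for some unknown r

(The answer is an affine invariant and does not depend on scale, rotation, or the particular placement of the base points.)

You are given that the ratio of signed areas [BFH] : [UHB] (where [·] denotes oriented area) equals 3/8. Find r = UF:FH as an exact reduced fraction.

Work in coordinates with T = (0, 0), A = (1, 0), U = (0, 1).
1. H lies on line AT with AH:HT = 5:3 ⇒ H = (3/8, 0)
2. B lies on line UA with UB:BA = 5:2 ⇒ B = (5/7, 2/7)
3. With UF:FH = r, write λ = r/(r+1) so F = U + λ·(H−U); F is affine-linear in λ
Every point depending on F is an affine combination of F and λ-independent points, so each such coordinate is linear in λ; the λ² term in each signed area is a multiple of (H−U)×(H−U) = 0, so 2·[BFH] and 2·[UHB] are each linear in λ. Evaluating at λ=0 and λ=1:
  2·[BFH] = -25/56·λ + 25/56,   2·[UHB] = 25/56
So [BFH]:[UHB] = (-25/56·λ + 25/56) / (25/56). Setting this equal to 3/8:
  -25/56·λ + 25/56 = 3/8·(25/56)  ⇒  λ = 5/8
Then r = λ/(1−λ) = (5/8)/(3/8) = 5/3. Check: with r = 5/3, F = (15/64, 3/8) and [BFH]:[UHB] = 3/8 as required.

r = 5/3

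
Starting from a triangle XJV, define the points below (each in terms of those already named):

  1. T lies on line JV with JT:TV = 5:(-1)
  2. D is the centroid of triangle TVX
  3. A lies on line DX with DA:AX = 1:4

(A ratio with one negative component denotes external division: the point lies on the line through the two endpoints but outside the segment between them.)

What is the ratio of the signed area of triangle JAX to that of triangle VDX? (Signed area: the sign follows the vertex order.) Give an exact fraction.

Assign X = (0, 0), J = (1, 0), V = (0, 1) — the answer is frame-independent, so this choice is without loss of generality.
1. T lies on line JV with JT:TV = 5:(-1) ⇒ T = (-1/4, 5/4)
2. D is the centroid of triangle TVX ⇒ D = (-1/12, 3/4)
3. A lies on line DX with DA:AX = 1:4 ⇒ A = (-1/15, 3/5)
2·[JAX] = 3/5, 2·[VDX] = 1/12
[JAX]:[VDX] = 3/5:1/12 = 36/5

[JAX]:[VDX] = 36/5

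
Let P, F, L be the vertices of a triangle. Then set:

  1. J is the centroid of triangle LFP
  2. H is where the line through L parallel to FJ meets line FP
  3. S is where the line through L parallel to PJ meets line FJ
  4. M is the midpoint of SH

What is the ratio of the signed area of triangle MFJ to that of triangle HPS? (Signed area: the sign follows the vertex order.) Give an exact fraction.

Set P = (0, 0), F = (1, 0), L = (0, 1); any affine frame gives the same invariant.
1. J is the centroid of triangle LFP ⇒ J = (1/3, 1/3)
2. H is where the line through L parallel to FJ meets line FP ⇒ H = (2, 0)
3. S is where the line through L parallel to PJ meets line FJ ⇒ S = (-1/3, 2/3)
4. M is the midpoint of SH ⇒ M = (5/6, 1/3)
2·[MFJ] = -1/6, 2·[HPS] = -4/3
[MFJ]:[HPS] = -1/6:-4/3 = 1/8

[MFJ]:[HPS] = 1/8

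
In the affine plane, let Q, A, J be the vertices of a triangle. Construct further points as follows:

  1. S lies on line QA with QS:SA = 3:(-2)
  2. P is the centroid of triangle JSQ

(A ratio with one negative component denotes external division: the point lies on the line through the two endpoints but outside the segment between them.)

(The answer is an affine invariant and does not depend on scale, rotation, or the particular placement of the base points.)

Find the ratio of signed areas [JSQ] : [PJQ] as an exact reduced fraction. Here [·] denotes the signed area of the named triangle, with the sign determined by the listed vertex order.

[JSQ]:[PJQ] = -3

Assign Q = (0, 0), A = (1, 0), J = (0, 1) — the answer is frame-independent, so this choice is without loss of generality.
1. S lies on line QA with QS:SA = 3:(-2) ⇒ S = (3, 0)
2. P is the centroid of triangle JSQ ⇒ P = (1, 1/3)
2·[JSQ] = -3, 2·[PJQ] = 1
[JSQ]:[PJQ] = -3:1 = -3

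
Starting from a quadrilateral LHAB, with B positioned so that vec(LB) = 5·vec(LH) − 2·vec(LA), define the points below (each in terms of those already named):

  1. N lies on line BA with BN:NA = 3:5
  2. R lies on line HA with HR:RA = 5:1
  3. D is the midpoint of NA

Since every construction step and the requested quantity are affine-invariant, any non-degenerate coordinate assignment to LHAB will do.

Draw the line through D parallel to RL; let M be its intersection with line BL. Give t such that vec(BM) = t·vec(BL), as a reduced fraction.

Set L = (0, 0), H = (1, 0), A = (0, 1), B = (5, -2); any affine frame gives the same invariant.
1. N lies on line BA with BN:NA = 3:5 ⇒ N = (25/8, -7/8)
2. R lies on line HA with HR:RA = 5:1 ⇒ R = (1/6, 5/6)
3. D is the midpoint of NA ⇒ D = (25/16, 1/16)
through D parallel to RL: direction (-1/6, -5/6); meets BL at M = (155/108, -31/54)
M = B + t·(L−B) with t = 77/108

t = 77/108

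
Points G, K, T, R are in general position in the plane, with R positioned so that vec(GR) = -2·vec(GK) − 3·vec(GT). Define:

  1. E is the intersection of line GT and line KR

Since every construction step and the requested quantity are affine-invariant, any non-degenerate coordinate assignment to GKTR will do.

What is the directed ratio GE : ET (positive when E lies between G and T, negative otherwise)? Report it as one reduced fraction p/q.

Assign G = (0, 0), K = (1, 0), T = (0, 1), R = (-2, -3) — the answer is frame-independent, so this choice is without loss of generality.
1. E is the intersection of line GT and line KR ⇒ E = (0, -1)
E = G + t·(T−G) with t = -1, so GE:ET = t:(1−t) = -1:2

GE:ET = -1/2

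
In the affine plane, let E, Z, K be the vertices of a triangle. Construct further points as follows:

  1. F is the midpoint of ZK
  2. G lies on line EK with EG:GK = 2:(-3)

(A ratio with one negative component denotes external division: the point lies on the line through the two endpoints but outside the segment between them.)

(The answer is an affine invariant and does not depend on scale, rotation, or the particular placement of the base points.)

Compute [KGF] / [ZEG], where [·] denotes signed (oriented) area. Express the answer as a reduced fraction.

[KGF]:[ZEG] = 3/4

Choose coordinates E = (0, 0), Z = (1, 0), K = (0, 1).
1. F is the midpoint of ZK ⇒ F = (1/2, 1/2)
2. G lies on line EK with EG:GK = 2:(-3) ⇒ G = (0, -2)
2·[KGF] = 3/2, 2·[ZEG] = 2
[KGF]:[ZEG] = 3/2:2 = 3/4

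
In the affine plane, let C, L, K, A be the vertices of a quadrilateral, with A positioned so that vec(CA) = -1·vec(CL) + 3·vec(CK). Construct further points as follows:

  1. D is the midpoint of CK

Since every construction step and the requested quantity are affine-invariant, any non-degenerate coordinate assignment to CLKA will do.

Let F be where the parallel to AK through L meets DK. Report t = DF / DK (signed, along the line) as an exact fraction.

Set C = (0, 0), L = (1, 0), K = (0, 1), A = (-1, 3); any affine frame gives the same invariant.
1. D is the midpoint of CK ⇒ D = (0, 1/2)
through L parallel to AK: direction (1, -2); meets DK at F = (0, 2)
F = D + t·(K−D) with t = 3

t = 3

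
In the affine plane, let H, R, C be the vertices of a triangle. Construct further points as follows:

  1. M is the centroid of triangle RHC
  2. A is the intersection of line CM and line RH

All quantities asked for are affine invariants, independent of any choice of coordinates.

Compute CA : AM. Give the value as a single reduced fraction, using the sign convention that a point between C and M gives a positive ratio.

CA:AM = -3

Assign H = (0, 0), R = (1, 0), C = (0, 1) — the answer is frame-independent, so this choice is without loss of generality.
1. M is the centroid of triangle RHC ⇒ M = (1/3, 1/3)
2. A is the intersection of line CM and line RH ⇒ A = (1/2, 0)
A = C + t·(M−C) with t = 3/2, so CA:AM = t:(1−t) = 3/2:-1/2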